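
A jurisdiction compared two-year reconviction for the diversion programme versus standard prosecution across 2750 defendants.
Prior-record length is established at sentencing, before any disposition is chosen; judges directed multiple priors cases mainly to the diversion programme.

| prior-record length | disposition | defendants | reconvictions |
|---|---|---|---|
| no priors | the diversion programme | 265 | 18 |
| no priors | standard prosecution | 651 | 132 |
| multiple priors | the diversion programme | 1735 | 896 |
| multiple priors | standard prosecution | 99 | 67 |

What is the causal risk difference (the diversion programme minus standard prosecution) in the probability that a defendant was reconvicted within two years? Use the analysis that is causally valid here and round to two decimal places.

-0.15

Here prior-record length is a common cause — it drives both which disposition a case falls under and the outcome. The crude comparison mixes populations; the stratum-specific rates are the causally relevant ones.
Adjusting over the population distribution of prior-record length: 0.333·(0.068−0.203) + 0.667·(0.516−0.677) = -0.152.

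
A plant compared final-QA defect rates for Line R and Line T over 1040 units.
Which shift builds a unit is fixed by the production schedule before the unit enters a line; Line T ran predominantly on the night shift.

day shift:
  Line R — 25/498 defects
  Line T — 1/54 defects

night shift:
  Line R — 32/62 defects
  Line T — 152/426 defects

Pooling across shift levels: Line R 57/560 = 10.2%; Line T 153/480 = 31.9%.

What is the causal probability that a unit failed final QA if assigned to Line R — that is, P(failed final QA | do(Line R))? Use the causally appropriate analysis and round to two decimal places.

0.27

Shift satisfies the back-door criterion: it is not a descendant of the line, and it blocks the spurious path from line to outcome. Adjusting for it (i.e., using the within-shift rates) gives the causal effect.
Standardising Line R to the population shift mix: 0.531·25/498 + 0.469·32/62 = 0.269.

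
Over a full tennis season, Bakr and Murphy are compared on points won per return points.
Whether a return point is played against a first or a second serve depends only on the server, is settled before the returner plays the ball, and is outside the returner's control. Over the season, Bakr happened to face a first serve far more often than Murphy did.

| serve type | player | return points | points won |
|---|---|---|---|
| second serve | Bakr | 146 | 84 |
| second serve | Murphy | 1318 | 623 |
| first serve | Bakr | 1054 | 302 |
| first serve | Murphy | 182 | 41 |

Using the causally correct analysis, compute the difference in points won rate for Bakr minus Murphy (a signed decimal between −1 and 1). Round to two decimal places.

The stratified and pooled comparisons disagree (Bakr wins within each serve type; Murphy wins overall), so the answer turns on the causal role of serve type.
Here serve type is a common cause — it drives both which player a case falls under and the outcome. The crude comparison mixes populations; the stratum-specific rates are the causally relevant ones.
Adjusting over the population distribution of serve type: 0.542·(0.575−0.473) + 0.458·(0.287−0.225) = +0.084.

+0.08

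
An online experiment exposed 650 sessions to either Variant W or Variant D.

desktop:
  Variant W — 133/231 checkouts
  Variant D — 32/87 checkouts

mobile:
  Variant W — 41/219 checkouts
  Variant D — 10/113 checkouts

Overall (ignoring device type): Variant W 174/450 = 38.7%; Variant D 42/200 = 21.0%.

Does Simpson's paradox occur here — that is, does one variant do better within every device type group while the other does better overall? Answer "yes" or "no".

Within each device type level (desktop 57.6% vs 36.8%; mobile 18.7% vs 8.8%), Variant W has the higher rate every time. Pooled: 38.7% vs 21.0% — Variant W has the higher rate overall. They agree.

no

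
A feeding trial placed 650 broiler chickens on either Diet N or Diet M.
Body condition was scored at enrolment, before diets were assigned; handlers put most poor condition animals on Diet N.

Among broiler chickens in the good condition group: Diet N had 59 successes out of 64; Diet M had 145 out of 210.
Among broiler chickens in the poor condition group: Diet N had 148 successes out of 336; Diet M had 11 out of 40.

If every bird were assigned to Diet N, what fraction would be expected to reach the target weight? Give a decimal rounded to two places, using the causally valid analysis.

0.64

Since starting body condition is a pre-existing factor (not a product of the diet) and it affects the outcome on its own, it is a confounder. The stratified rates, not the pooled rate, identify the causal effect.
Standardising Diet N to the population starting body condition mix: 0.422·59/64 + 0.578·148/336 = 0.643.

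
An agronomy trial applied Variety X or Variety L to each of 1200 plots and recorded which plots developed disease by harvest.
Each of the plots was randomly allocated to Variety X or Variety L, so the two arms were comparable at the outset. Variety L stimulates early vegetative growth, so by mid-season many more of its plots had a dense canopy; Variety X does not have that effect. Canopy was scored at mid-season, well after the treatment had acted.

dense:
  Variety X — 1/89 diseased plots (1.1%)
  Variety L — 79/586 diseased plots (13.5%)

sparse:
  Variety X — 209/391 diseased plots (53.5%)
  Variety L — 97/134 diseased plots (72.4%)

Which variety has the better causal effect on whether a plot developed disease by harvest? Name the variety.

Variety L

Mid-season canopy here is a post-treatment variable shaped by the variety; conditioning on it would introduce bias rather than remove it. The overall comparison is the causal one.
Pooled: Variety X 43.8% vs Variety L 24.4%; Variety L is lower overall.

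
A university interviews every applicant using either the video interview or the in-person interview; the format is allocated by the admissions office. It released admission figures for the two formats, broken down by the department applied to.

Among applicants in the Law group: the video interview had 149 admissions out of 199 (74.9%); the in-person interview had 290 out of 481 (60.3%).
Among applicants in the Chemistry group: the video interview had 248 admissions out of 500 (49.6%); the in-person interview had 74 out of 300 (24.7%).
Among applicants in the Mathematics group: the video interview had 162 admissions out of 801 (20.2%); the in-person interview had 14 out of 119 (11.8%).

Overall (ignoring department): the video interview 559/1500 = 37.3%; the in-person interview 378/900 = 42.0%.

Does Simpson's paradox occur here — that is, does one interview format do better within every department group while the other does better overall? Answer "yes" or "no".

Within each department level (Law 74.9% vs 60.3%; Chemistry 49.6% vs 24.7%; Mathematics 20.2% vs 11.8%), the video interview has the higher rate every time. Pooled: 37.3% vs 42.0% — the in-person interview has the higher rate overall. The two comparisons disagree.

yes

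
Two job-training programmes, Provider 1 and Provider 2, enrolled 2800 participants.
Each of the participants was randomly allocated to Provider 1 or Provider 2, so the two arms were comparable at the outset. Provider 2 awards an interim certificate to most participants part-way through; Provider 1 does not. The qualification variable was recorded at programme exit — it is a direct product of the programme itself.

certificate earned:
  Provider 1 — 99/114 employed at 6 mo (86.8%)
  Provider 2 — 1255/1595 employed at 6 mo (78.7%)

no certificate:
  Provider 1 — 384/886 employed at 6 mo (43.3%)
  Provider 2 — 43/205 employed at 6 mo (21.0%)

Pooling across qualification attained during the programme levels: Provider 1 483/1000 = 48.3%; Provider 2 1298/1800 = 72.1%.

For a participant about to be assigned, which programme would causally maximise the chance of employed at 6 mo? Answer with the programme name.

Provider 2

Within every qualification attained during the programme level Provider 1 has the higher rate, yet pooled Provider 2 does — Simpson's reversal.
Qualification attained during the programme is downstream of the programme. One should not condition on a consequence of treatment, so the overall rates are the right comparison.
Pooled: Provider 1 48.3% vs Provider 2 72.1%; Provider 2 is higher overall.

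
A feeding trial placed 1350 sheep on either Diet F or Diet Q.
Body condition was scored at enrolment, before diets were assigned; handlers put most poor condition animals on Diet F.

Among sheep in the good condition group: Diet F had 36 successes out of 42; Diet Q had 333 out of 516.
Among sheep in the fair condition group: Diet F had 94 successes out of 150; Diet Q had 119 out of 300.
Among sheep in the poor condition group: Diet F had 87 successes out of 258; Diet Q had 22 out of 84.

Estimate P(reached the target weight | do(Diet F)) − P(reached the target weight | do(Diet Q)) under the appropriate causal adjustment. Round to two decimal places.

+0.18

Here starting body condition is a common cause — it drives both which diet a case falls under and the outcome. The crude comparison mixes populations; the stratum-specific rates are the causally relevant ones.
Adjusting over the population distribution of starting body condition: 0.413·(0.857−0.645) + 0.333·(0.627−0.397) + 0.253·(0.337−0.262) = +0.183.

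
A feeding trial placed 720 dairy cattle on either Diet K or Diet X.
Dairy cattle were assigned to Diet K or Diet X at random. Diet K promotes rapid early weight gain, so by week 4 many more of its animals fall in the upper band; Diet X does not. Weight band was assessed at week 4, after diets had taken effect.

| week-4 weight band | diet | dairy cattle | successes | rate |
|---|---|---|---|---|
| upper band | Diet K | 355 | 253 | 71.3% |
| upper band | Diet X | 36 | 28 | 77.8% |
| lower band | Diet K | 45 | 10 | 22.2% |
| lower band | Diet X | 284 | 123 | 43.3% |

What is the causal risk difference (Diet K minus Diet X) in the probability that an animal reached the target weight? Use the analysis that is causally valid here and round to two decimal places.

Within every week-4 weight band level Diet X has the higher rate, yet pooled Diet K does — Simpson's reversal.
Stratifying would compare diets among dairy cattle the diets themselves sorted into week-4 weight band groups — a form of selection on an intermediate. The unconditioned pooled rates give the total causal effect.
The causal difference is the pooled difference: 0.657 − 0.472 = +0.186.

+0.19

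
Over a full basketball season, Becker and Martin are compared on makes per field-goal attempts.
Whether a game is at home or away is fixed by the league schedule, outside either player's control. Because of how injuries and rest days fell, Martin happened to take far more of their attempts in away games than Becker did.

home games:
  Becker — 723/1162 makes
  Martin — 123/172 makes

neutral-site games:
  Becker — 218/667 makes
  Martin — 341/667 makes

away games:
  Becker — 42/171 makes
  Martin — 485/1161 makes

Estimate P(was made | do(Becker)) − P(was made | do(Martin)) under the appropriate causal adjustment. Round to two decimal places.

-0.15

Nothing the player does changes game venue; the imbalance is an allocation artefact. With game venue also predicting the outcome, the pooled figure is confounded, and the within-stratum comparison is the causal one.
Adjusting over the population distribution of game venue: 0.334·(0.622−0.715) + 0.334·(0.327−0.511) + 0.333·(0.246−0.418) = -0.150.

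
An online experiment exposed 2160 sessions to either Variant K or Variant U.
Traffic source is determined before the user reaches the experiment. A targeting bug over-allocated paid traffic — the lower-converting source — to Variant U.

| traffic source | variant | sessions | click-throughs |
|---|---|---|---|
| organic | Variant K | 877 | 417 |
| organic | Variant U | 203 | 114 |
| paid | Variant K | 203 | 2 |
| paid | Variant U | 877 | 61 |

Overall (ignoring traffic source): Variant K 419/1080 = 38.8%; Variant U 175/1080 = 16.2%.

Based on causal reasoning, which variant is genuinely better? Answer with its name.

Within every traffic source level Variant U has the higher rate, yet pooled Variant K does — Simpson's reversal.
Since traffic source is a pre-existing factor (not a product of the variant) and it affects the outcome on its own, it is a confounder. The stratified rates, not the pooled rate, identify the causal effect.
Within each level — organic: 47.5% vs 56.2%; paid: 1.0% vs 7.0% — Variant U is higher every time.

Variant U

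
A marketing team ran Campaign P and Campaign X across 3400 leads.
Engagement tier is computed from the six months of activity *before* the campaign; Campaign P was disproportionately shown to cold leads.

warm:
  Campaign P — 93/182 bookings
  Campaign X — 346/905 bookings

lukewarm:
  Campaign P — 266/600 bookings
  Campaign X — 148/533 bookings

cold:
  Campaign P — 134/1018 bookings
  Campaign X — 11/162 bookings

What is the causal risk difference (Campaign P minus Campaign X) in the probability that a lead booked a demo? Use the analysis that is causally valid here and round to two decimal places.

Within every engagement tier level Campaign P has the higher rate, yet pooled Campaign X does — Simpson's reversal.
Nothing the campaign does changes engagement tier; the imbalance is an allocation artefact. With engagement tier also predicting the outcome, the pooled figure is confounded, and the within-stratum comparison is the causal one.
Adjusting over the population distribution of engagement tier: 0.320·(0.511−0.382) + 0.333·(0.443−0.278) + 0.347·(0.132−0.068) = +0.118.

+0.12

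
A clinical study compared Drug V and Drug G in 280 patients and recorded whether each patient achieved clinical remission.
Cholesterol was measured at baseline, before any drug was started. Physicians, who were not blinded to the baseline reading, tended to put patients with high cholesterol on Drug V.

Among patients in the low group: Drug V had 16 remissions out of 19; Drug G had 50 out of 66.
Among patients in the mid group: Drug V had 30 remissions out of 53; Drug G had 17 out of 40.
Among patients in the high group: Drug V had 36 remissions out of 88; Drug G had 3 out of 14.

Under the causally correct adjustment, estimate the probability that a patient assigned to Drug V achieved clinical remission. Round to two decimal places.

0.59

Cholesterol satisfies the back-door criterion: it is not a descendant of the drug, and it blocks the spurious path from drug to outcome. Adjusting for it (i.e., using the within-cholesterol rates) gives the causal effect.
Standardising Drug V to the population cholesterol mix: 0.304·16/19 + 0.332·30/53 + 0.364·36/88 = 0.593.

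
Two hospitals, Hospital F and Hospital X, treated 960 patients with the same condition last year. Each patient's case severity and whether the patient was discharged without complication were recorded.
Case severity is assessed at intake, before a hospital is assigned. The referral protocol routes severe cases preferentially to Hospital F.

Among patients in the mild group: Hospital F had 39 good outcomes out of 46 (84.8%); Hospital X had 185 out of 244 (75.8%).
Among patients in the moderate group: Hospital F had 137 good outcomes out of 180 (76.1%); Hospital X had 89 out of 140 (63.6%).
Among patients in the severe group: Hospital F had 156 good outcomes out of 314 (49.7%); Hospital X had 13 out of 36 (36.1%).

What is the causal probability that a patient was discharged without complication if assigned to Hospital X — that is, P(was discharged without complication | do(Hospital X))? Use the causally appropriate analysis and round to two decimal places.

Hospital F is higher inside every case severity stratum but Hospital X is higher in aggregate. Whether to stratify depends on how case severity relates to the hospital.
Since case severity is a pre-existing factor (not a product of the hospital) and it affects the outcome on its own, it is a confounder. The stratified rates, not the pooled rate, identify the causal effect.
Standardising Hospital X to the population case severity mix: 0.302·185/244 + 0.333·89/140 + 0.365·13/36 = 0.573.

0.57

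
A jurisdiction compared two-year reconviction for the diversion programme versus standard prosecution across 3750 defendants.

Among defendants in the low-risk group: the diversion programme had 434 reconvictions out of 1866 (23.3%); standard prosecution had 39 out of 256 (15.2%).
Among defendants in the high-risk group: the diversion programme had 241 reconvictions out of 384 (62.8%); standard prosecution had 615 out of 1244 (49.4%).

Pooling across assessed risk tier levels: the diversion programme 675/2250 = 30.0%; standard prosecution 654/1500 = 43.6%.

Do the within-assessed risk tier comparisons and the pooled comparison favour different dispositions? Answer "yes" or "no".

Within each assessed risk tier level (low-risk 23.3% vs 15.2%; high-risk 62.8% vs 49.4%), standard prosecution has the lower rate every time. Pooled: 30.0% vs 43.6% — the diversion programme has the lower rate overall. The two comparisons disagree.

yes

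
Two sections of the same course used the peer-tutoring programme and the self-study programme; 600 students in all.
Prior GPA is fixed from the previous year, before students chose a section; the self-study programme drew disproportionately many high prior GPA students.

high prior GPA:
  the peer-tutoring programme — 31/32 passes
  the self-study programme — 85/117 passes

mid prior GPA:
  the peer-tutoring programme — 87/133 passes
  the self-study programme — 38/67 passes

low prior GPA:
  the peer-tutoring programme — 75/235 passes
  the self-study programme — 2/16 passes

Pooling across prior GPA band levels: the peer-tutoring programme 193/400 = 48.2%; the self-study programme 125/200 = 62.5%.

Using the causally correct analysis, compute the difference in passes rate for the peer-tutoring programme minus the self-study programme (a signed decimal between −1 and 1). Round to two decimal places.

+0.17

The imbalance in prior GPA band arose from how students were allocated, not from anything the teaching method did; and prior GPA band independently affects the outcome. The pooled gap is confounded — condition on prior GPA band.
Adjusting over the population distribution of prior GPA band: 0.248·(0.969−0.726) + 0.333·(0.654−0.567) + 0.418·(0.319−0.125) = +0.170.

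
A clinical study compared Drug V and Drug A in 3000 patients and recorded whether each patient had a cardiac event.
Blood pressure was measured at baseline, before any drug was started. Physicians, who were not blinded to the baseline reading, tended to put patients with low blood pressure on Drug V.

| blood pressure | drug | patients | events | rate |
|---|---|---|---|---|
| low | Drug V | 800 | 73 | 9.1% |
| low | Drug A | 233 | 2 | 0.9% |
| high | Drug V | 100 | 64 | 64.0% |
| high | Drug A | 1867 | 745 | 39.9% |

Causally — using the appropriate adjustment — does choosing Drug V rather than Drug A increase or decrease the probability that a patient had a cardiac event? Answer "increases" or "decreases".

increases

The stratified and pooled comparisons disagree (Drug A wins within each blood pressure; Drug V wins overall), so the answer turns on the causal role of blood pressure.
Blood pressure satisfies the back-door criterion: it is not a descendant of the drug, and it blocks the spurious path from drug to outcome. Adjusting for it (i.e., using the within-blood pressure rates) gives the causal effect.
Within each level — low: 9.1% vs 0.9%; high: 64.0% vs 39.9% — Drug A is lower every time.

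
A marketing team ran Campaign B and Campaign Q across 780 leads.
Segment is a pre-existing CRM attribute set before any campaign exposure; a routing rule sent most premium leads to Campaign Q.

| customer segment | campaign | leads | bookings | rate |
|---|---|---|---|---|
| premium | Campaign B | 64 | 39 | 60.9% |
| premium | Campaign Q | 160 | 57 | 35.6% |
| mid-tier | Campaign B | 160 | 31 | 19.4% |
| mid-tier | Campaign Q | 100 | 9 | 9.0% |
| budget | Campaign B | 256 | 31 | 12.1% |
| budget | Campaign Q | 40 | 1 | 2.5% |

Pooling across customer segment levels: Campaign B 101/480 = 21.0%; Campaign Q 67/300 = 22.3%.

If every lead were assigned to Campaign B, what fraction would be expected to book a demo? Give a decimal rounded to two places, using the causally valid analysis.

0.29

The imbalance in customer segment arose from how leads were allocated, not from anything the campaign did; and customer segment independently affects the outcome. The pooled gap is confounded — condition on customer segment.
Standardising Campaign B to the population customer segment mix: 0.287·39/64 + 0.333·31/160 + 0.379·31/256 = 0.286.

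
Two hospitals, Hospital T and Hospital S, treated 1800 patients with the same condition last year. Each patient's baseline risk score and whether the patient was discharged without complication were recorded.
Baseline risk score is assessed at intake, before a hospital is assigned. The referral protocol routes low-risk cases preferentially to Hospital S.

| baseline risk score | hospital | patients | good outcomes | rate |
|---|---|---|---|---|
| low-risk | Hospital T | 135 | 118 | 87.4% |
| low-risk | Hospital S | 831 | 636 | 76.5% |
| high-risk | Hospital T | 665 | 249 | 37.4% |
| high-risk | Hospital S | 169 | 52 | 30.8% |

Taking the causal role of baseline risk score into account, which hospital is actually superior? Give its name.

Hospital T

Baseline risk score satisfies the back-door criterion: it is not a descendant of the hospital, and it blocks the spurious path from hospital to outcome. Adjusting for it (i.e., using the within-baseline risk score rates) gives the causal effect.
Within each level — low-risk: 87.4% vs 76.5%; high-risk: 37.4% vs 30.8% — Hospital T is higher every time.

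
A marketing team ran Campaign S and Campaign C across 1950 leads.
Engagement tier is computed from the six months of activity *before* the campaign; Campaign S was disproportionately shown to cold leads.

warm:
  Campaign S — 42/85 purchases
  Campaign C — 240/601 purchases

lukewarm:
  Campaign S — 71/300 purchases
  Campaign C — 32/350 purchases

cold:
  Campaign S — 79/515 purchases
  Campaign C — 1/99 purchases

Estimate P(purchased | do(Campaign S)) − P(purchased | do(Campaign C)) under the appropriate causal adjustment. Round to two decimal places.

Within every engagement tier level Campaign S has the higher rate, yet pooled Campaign C does — Simpson's reversal.
The imbalance in engagement tier arose from how leads were allocated, not from anything the campaign did; and engagement tier independently affects the outcome. The pooled gap is confounded — condition on engagement tier.
Adjusting over the population distribution of engagement tier: 0.352·(0.494−0.399) + 0.333·(0.237−0.091) + 0.315·(0.153−0.010) = +0.127.

+0.13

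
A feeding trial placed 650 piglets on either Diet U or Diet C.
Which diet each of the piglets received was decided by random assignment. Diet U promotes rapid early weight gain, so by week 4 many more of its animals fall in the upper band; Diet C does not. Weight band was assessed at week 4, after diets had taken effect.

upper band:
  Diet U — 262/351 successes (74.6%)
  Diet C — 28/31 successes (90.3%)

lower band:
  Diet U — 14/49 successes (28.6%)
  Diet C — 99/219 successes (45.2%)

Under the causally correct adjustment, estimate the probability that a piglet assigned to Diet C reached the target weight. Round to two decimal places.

0.51

Week-4 weight band here is a post-treatment variable shaped by the diet; conditioning on it would introduce bias rather than remove it. The overall comparison is the causal one.
So P(outcome | do(Diet C)) is just the pooled rate for Diet C: 127/250 = 0.508.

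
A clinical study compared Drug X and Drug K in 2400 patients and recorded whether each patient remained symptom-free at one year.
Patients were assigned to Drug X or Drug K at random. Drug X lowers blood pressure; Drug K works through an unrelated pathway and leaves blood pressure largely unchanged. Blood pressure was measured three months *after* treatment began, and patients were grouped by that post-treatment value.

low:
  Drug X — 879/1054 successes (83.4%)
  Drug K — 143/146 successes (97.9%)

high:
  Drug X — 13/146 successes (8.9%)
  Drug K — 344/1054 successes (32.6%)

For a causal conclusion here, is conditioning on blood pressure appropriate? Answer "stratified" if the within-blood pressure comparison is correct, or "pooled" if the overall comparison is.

pooled

The distribution of blood pressure is itself part of what the drug does — it is an intermediate outcome. Holding it fixed would remove that part of the effect; the total effect is the pooled difference.
Pooled: Drug X 74.3% vs Drug K 40.6%; Drug X is higher overall.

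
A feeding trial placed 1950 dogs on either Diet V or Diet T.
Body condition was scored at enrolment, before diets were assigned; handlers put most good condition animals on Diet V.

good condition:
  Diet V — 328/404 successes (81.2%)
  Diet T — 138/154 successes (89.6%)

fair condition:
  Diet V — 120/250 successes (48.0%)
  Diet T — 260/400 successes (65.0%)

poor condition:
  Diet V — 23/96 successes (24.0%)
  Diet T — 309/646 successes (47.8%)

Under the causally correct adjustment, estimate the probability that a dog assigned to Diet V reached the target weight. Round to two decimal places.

0.48

Here starting body condition is a common cause — it drives both which diet a case falls under and the outcome. The crude comparison mixes populations; the stratum-specific rates are the causally relevant ones.
Standardising Diet V to the population starting body condition mix: 0.286·328/404 + 0.333·120/250 + 0.381·23/96 = 0.483.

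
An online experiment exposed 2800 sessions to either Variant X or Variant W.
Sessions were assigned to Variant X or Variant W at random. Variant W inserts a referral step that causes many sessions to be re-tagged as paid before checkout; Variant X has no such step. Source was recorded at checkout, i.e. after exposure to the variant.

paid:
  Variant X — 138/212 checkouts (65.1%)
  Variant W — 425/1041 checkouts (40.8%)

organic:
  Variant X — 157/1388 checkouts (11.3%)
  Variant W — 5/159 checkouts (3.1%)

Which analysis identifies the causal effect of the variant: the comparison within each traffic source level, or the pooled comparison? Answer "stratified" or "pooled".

The stratified and pooled comparisons disagree (Variant X wins within each traffic source; Variant W wins overall), so the answer turns on the causal role of traffic source.
Because the variant influences traffic source, traffic source is a post-treatment mediator, not a confounder. Stratifying on it would bias the estimate; the causal effect is the crude pooled difference.
Pooled: Variant X 18.4% vs Variant W 35.8%; Variant W is higher overall.

pooled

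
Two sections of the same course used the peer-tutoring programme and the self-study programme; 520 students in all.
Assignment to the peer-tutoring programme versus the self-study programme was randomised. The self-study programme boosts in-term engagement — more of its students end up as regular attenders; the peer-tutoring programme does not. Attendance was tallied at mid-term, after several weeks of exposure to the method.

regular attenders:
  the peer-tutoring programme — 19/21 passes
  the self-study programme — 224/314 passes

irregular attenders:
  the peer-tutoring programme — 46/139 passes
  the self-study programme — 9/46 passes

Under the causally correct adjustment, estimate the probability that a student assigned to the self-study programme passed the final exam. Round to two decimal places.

0.65

The mid-term attendance-specific comparison favours the peer-tutoring programme throughout, but the pooled figures favour the self-study programme. The question is whether to condition on mid-term attendance.
Because the teaching method influences mid-term attendance, mid-term attendance is a post-treatment mediator, not a confounder. Stratifying on it would bias the estimate; the causal effect is the crude pooled difference.
So P(outcome | do(the self-study programme)) is just the pooled rate for the self-study programme: 233/360 = 0.647.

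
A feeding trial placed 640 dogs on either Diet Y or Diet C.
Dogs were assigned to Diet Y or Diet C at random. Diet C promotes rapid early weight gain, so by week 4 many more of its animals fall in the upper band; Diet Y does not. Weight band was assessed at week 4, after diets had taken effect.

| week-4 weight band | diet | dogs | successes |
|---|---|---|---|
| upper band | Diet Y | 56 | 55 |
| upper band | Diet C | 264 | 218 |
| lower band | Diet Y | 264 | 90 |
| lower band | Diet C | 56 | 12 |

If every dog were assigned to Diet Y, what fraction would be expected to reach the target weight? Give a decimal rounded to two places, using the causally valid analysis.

0.45

Within every week-4 weight band level Diet Y has the higher rate, yet pooled Diet C does — Simpson's reversal.
Stratifying would compare diets among dogs the diets themselves sorted into week-4 weight band groups — a form of selection on an intermediate. The unconditioned pooled rates give the total causal effect.
So P(outcome | do(Diet Y)) is just the pooled rate for Diet Y: 145/320 = 0.453.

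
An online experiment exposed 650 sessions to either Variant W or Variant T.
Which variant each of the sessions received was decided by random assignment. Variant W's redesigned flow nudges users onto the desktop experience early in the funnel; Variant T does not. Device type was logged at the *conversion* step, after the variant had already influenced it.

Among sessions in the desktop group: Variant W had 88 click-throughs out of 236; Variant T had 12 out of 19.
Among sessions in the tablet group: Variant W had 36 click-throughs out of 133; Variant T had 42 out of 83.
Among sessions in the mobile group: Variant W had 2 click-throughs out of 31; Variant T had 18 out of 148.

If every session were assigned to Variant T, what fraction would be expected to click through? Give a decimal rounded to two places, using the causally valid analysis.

Device type is recorded after the variant and is itself shifted by it — it sits on the causal path from variant to outcome. Conditioning on a mediator would strip out part of the effect we want; the pooled comparison gives the total causal effect.
So P(outcome | do(Variant T)) is just the pooled rate for Variant T: 72/250 = 0.288.

0.29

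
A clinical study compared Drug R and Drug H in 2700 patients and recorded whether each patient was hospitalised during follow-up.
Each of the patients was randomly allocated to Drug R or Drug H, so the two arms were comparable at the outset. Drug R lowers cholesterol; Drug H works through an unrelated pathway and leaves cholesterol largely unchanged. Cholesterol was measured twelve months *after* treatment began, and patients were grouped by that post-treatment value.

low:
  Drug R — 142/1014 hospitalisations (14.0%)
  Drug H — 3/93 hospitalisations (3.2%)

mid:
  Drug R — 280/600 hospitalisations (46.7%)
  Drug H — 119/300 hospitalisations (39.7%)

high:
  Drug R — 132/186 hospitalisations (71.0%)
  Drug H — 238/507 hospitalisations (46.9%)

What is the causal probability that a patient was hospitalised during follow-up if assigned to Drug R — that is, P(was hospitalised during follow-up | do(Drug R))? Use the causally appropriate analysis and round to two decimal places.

0.31

Drug H is lower inside every cholesterol stratum but Drug R is lower in aggregate. Whether to stratify depends on how cholesterol relates to the drug.
Because the drug influences cholesterol, cholesterol is a post-treatment mediator, not a confounder. Stratifying on it would bias the estimate; the causal effect is the crude pooled difference.
So P(outcome | do(Drug R)) is just the pooled rate for Drug R: 554/1800 = 0.308.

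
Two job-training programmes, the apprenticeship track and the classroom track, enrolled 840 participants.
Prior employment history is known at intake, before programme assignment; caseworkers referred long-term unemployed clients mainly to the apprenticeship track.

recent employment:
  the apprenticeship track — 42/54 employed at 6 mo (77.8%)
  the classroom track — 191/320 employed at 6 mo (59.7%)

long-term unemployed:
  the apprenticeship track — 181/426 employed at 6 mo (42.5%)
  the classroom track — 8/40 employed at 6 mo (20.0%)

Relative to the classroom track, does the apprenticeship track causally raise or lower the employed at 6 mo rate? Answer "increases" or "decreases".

The prior employment history-specific comparison favours the apprenticeship track throughout, but the pooled figures favour the classroom track. The question is whether to condition on prior employment history.
Since prior employment history is a pre-existing factor (not a product of the programme) and it affects the outcome on its own, it is a confounder. The stratified rates, not the pooled rate, identify the causal effect.
Within each level — recent employment: 77.8% vs 59.7%; long-term unemployed: 42.5% vs 20.0% — the apprenticeship track is higher every time.

increases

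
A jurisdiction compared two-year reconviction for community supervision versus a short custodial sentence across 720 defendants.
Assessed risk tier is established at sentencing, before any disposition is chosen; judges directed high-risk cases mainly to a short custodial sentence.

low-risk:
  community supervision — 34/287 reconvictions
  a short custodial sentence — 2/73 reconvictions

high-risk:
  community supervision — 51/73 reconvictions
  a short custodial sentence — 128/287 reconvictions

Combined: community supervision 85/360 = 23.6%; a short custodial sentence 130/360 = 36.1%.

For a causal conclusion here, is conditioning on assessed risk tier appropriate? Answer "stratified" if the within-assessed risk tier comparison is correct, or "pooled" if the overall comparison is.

stratified

Since assessed risk tier is a pre-existing factor (not a product of the disposition) and it affects the outcome on its own, it is a confounder. The stratified rates, not the pooled rate, identify the causal effect.
Within each level — low-risk: 11.8% vs 2.7%; high-risk: 69.9% vs 44.6% — a short custodial sentence is lower every time.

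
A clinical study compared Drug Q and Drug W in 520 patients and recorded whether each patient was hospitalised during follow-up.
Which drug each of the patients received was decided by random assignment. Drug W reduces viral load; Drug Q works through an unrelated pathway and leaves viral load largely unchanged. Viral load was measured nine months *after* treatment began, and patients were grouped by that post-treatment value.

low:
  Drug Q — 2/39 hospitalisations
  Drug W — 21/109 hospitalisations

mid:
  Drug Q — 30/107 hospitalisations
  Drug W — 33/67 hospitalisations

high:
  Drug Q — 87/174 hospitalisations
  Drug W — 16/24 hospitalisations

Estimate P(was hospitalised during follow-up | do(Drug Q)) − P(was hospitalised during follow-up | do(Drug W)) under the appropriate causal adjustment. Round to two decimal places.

+0.02

Viral load here is a post-treatment variable shaped by the drug; conditioning on it would introduce bias rather than remove it. The overall comparison is the causal one.
The causal difference is the pooled difference: 0.372 − 0.350 = +0.022.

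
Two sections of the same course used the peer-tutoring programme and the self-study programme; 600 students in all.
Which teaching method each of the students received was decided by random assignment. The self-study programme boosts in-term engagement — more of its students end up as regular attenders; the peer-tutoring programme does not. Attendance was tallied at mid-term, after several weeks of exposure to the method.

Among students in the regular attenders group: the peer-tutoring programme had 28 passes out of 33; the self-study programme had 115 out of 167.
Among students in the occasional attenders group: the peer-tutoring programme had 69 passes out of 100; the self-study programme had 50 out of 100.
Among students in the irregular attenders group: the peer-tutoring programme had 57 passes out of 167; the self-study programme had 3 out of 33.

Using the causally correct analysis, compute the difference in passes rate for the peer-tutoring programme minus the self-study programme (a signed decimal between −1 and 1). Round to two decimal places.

Mid-term attendance lies on the pathway teaching method → mid-term attendance → outcome, so adjusting for it blocks the indirect effect. For the total causal effect of teaching method, use the unadjusted pooled rates.
The causal difference is the pooled difference: 0.513 − 0.560 = -0.047.

-0.05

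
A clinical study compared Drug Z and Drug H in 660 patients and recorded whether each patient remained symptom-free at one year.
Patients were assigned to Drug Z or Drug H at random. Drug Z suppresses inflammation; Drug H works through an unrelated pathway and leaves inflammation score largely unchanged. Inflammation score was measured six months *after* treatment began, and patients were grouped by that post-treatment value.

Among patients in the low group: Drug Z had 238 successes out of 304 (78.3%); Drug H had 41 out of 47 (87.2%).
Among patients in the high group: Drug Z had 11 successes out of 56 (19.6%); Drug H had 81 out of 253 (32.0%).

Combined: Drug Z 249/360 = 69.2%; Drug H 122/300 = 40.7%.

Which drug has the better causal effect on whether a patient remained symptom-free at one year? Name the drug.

Drug Z

Within every inflammation score level Drug H has the higher rate, yet pooled Drug Z does — Simpson's reversal.
Inflammation score lies on the pathway drug → inflammation score → outcome, so adjusting for it blocks the indirect effect. For the total causal effect of drug, use the unadjusted pooled rates.
Pooled: Drug Z 69.2% vs Drug H 40.7%; Drug Z is higher overall.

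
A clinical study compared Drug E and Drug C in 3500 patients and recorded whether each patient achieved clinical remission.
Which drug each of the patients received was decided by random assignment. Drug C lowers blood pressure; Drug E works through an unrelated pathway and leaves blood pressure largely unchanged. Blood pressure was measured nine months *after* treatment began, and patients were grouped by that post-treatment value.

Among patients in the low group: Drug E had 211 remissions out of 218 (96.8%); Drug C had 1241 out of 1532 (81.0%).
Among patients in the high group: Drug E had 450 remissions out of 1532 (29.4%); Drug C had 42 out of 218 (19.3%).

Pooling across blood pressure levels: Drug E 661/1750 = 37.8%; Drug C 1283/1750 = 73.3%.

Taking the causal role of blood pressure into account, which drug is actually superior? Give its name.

Blood pressure is recorded after the drug and is itself shifted by it — it sits on the causal path from drug to outcome. Conditioning on a mediator would strip out part of the effect we want; the pooled comparison gives the total causal effect.
Pooled: Drug E 37.8% vs Drug C 73.3%; Drug C is higher overall.

Drug C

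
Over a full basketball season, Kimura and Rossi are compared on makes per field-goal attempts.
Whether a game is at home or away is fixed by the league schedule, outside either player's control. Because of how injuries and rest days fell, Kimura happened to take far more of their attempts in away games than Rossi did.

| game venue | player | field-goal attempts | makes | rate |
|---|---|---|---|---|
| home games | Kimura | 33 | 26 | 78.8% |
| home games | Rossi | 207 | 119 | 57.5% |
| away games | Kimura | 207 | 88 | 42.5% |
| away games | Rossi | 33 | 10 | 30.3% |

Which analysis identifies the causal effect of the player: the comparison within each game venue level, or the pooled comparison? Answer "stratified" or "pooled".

Nothing the player does changes game venue; the imbalance is an allocation artefact. With game venue also predicting the outcome, the pooled figure is confounded, and the within-stratum comparison is the causal one.
Within each level — home games: 78.8% vs 57.5%; away games: 42.5% vs 30.3% — Kimura is higher every time.

stratified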